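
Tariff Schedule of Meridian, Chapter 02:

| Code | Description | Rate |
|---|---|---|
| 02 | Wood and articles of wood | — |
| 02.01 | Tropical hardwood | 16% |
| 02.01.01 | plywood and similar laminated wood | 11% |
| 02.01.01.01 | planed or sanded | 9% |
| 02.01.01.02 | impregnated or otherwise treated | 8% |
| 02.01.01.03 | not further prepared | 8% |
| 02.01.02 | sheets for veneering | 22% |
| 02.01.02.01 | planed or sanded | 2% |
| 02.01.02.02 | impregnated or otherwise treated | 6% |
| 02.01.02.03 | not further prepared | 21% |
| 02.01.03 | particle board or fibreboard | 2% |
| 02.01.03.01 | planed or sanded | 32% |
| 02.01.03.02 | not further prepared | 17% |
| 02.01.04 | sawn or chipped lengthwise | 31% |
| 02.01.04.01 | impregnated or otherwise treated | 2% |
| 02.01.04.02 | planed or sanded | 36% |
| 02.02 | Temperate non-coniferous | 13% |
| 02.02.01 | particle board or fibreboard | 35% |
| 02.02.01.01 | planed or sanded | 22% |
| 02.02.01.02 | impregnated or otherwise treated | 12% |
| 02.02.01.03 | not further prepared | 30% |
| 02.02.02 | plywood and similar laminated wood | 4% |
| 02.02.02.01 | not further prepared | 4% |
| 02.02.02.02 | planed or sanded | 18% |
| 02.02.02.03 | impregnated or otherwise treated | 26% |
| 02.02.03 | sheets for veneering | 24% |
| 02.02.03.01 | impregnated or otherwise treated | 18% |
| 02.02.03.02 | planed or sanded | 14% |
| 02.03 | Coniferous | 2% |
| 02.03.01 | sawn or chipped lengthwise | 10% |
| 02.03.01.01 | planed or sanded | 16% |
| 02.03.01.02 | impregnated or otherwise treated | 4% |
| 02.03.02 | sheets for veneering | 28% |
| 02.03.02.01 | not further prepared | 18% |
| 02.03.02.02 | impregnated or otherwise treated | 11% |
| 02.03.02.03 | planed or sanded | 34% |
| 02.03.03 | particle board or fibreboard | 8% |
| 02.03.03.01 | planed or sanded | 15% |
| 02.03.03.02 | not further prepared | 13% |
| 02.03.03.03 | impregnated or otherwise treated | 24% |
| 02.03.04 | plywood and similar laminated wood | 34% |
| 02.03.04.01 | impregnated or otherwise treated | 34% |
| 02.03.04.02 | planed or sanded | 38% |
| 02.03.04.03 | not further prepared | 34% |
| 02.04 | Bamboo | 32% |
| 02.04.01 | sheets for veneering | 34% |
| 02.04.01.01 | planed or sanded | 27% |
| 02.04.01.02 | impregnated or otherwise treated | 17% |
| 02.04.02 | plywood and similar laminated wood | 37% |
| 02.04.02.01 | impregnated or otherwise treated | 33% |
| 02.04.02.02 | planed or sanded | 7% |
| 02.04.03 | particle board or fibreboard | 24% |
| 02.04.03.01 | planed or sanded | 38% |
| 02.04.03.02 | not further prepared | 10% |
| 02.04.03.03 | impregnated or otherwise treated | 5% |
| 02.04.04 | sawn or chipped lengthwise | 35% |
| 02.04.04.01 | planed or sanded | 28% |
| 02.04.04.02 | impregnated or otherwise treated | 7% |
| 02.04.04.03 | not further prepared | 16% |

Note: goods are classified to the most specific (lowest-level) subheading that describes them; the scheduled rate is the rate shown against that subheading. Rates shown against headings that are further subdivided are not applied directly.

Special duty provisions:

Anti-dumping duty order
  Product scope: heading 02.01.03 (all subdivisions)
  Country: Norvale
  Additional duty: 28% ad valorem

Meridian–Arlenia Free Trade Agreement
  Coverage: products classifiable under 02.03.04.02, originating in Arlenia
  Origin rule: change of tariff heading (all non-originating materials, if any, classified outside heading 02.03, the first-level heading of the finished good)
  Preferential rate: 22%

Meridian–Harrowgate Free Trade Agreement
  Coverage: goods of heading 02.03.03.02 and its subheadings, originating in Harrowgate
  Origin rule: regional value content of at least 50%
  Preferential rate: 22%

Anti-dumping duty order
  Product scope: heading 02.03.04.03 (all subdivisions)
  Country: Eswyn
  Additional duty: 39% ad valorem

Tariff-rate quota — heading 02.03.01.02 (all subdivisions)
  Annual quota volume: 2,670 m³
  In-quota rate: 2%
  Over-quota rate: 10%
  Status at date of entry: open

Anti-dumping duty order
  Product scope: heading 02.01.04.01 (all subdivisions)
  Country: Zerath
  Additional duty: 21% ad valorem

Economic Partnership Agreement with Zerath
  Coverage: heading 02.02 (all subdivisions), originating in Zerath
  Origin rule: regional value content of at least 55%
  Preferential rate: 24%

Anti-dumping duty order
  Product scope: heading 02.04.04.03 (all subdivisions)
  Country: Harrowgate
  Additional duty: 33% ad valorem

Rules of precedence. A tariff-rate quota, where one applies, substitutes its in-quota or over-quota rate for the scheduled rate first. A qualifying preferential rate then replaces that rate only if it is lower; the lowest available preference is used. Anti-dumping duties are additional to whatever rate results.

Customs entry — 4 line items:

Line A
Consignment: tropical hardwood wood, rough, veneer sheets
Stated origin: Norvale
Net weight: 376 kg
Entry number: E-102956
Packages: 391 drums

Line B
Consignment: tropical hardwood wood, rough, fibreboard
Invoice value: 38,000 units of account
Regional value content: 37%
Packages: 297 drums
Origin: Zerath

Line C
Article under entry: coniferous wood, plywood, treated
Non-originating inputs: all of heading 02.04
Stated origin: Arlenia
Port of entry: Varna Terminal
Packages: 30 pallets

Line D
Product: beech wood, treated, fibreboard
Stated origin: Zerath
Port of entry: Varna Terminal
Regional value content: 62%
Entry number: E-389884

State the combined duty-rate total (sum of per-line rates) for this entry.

Line A: tropical hardwood → 02.01; veneer sheets → 02.01.02; rough → 02.01.02.03. Scheduled 21%. No special measure applies. → 21%.
Line B: tropical hardwood → 02.01; fibreboard → 02.01.03; rough → 02.01.03.02. Scheduled 17%. Zerath agreement on 02.02: 02.01.03.02 not covered. → 17%.
Line C: coniferous → 02.03; plywood → 02.03.04; treated → 02.03.04.01. Scheduled 34%. Arlenia agreement on 02.03.04.02: 02.03.04.01 not covered. → 34%.
Line D: beech → 02.02; fibreboard → 02.02.01; treated → 02.02.01.02. Scheduled 12%. Zerath agreement on 02.02: RVC ≥ 55% → 24% available; preference 24% not lower than 12% → no reduction. → 12%.
Sum: 21% + 17% + 34% + 12% = 84%.

84%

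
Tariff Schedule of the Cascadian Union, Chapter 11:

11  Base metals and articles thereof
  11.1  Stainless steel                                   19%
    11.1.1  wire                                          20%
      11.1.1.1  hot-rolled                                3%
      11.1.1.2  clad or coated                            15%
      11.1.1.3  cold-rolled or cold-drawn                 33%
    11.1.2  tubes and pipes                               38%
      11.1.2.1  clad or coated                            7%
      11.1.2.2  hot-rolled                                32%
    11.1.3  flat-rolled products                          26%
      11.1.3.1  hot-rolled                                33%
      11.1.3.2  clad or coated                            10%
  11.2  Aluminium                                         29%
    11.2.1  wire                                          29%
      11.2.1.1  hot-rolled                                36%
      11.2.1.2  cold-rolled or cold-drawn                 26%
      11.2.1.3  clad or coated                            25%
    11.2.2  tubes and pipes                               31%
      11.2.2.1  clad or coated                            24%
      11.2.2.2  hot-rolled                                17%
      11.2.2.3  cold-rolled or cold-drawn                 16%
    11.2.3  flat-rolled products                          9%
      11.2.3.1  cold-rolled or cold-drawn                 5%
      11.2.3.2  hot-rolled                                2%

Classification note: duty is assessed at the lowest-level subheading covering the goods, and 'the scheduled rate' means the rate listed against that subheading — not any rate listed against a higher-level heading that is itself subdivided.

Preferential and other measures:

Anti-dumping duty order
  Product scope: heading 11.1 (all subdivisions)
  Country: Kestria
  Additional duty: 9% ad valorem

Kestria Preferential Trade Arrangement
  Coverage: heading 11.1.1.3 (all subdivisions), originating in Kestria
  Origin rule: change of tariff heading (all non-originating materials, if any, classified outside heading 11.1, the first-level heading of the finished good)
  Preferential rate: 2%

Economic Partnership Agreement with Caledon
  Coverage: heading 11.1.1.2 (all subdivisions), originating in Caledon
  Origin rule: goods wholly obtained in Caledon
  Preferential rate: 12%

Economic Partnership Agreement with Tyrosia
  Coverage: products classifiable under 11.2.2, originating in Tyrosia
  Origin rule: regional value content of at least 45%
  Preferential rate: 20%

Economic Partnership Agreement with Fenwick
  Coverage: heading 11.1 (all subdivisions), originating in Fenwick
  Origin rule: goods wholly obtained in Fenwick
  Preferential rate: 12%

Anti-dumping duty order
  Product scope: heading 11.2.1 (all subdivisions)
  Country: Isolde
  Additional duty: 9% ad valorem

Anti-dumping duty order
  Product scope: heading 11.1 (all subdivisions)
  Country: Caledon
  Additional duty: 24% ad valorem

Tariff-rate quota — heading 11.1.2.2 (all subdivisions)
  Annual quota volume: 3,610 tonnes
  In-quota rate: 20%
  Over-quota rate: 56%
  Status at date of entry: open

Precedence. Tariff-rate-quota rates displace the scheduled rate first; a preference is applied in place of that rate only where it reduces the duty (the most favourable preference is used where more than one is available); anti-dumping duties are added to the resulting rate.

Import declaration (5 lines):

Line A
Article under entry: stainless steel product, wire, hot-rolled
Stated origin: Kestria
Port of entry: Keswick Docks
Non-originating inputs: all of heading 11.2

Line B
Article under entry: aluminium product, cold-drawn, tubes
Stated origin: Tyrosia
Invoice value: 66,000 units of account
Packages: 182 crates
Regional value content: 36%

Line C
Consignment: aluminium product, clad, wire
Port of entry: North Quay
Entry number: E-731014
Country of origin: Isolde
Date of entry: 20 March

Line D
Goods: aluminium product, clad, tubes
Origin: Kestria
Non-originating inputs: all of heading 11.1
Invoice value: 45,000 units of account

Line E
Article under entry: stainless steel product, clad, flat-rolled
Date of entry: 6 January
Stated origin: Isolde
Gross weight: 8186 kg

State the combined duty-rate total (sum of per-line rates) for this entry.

96%

Line A: stainless steel → 11.1; wire → 11.1.1; hot-rolled → 11.1.1.1. Scheduled 3%. Kestria agreement on 11.1.1.3: 11.1.1.1 not covered; anti-dumping (Kestria, 11.1): +9%; total 3% + 9% = 12%. → 12%.
Line B: aluminium → 11.2; tubes → 11.2.2; cold-drawn → 11.2.2.3. Scheduled 16%. Tyrosia agreement on 11.2.2: RVC < 45%. → 16%.
Line C: aluminium → 11.2; wire → 11.2.1; clad → 11.2.1.3. Scheduled 25%. anti-dumping (Isolde, 11.2.1): +9%; total 25% + 9% = 34%. → 34%.
Line D: aluminium → 11.2; tubes → 11.2.2; clad → 11.2.2.1. Scheduled 24%. Kestria agreement on 11.1.1.3: 11.2.2.1 not covered. → 24%.
Line E: stainless steel → 11.1; flat-rolled → 11.1.3; clad → 11.1.3.2. Scheduled 10%. No special measure applies. → 10%.
Sum: 12% + 16% + 34% + 24% + 10% = 96%.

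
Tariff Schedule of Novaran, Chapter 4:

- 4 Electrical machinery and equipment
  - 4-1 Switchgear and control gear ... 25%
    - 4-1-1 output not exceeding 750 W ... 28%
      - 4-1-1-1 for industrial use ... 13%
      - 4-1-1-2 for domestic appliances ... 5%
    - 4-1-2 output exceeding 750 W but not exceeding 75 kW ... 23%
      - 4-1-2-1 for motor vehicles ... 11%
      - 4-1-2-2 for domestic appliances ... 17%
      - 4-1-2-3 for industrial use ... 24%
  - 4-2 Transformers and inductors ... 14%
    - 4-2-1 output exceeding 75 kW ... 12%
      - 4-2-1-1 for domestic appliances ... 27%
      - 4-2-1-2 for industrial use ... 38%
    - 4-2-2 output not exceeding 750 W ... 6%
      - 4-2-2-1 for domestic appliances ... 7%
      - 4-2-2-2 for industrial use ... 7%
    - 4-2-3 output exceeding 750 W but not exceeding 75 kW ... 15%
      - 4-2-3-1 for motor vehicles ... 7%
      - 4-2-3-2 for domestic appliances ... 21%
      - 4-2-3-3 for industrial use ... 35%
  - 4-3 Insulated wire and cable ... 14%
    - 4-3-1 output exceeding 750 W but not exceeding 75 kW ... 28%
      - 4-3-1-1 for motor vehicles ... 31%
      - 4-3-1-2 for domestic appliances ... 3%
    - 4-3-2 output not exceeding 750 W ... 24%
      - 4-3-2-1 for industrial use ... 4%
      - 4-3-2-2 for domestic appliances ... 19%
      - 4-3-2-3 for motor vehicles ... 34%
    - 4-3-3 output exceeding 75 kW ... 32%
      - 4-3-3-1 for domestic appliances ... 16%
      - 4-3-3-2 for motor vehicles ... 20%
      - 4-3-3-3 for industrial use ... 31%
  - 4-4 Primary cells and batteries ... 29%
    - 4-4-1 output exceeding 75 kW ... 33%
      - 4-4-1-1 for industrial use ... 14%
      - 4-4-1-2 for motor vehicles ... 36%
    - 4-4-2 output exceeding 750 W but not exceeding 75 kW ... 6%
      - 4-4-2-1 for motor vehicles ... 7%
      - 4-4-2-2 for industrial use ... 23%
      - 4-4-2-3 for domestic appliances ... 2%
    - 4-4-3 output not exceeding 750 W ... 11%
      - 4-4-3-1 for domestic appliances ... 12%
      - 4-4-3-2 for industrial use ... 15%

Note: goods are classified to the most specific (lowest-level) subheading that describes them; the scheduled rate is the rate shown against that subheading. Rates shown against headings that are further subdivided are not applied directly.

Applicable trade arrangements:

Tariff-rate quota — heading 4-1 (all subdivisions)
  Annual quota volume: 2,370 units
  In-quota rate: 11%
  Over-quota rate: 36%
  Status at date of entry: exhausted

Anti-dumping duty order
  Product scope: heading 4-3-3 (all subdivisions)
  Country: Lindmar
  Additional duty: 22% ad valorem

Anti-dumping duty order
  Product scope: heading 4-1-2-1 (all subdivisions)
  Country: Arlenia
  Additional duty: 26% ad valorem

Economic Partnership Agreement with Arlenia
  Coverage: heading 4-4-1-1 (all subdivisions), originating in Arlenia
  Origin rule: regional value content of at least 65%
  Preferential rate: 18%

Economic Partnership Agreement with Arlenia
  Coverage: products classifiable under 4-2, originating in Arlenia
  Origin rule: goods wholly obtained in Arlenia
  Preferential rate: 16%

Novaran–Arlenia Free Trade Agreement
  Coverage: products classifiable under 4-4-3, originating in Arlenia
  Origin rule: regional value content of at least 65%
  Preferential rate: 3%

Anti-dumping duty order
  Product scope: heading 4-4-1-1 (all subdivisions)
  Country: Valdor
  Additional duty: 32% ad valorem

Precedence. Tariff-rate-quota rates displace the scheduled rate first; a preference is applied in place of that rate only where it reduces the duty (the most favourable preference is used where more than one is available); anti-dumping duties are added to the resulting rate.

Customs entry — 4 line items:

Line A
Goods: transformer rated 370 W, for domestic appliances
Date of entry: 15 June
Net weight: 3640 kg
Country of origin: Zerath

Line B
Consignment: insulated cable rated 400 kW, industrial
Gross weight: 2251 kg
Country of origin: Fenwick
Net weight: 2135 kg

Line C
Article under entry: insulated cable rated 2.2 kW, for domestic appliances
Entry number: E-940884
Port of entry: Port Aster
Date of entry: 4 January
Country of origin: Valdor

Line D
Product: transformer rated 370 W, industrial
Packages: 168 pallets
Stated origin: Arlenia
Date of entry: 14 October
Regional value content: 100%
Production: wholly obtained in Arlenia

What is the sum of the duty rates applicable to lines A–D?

Line A: transformer → 4-2; rated 370 W → 4-2-2; for domestic appliances → 4-2-2-1. Scheduled 7%. No special measure applies. → 7%.
Line B: insulated cable → 4-3; rated 400 kW → 4-3-3; industrial → 4-3-3-3. Scheduled 31%. No special measure applies. → 31%.
Line C: insulated cable → 4-3; rated 2.2 kW → 4-3-1; for domestic appliances → 4-3-1-2. Scheduled 3%. No special measure applies. → 3%.
Line D: transformer → 4-2; rated 370 W → 4-2-2; industrial → 4-2-2-2. Scheduled 7%. Arlenia agreement on 4-4-1-1: 4-2-2-2 not covered; Arlenia agreement on 4-2: wholly obtained → 16% available; Arlenia agreement on 4-4-3: 4-2-2-2 not covered; preference 16% not lower than 7% → no reduction. → 7%.
Sum: 7% + 31% + 3% + 7% = 48%.

48%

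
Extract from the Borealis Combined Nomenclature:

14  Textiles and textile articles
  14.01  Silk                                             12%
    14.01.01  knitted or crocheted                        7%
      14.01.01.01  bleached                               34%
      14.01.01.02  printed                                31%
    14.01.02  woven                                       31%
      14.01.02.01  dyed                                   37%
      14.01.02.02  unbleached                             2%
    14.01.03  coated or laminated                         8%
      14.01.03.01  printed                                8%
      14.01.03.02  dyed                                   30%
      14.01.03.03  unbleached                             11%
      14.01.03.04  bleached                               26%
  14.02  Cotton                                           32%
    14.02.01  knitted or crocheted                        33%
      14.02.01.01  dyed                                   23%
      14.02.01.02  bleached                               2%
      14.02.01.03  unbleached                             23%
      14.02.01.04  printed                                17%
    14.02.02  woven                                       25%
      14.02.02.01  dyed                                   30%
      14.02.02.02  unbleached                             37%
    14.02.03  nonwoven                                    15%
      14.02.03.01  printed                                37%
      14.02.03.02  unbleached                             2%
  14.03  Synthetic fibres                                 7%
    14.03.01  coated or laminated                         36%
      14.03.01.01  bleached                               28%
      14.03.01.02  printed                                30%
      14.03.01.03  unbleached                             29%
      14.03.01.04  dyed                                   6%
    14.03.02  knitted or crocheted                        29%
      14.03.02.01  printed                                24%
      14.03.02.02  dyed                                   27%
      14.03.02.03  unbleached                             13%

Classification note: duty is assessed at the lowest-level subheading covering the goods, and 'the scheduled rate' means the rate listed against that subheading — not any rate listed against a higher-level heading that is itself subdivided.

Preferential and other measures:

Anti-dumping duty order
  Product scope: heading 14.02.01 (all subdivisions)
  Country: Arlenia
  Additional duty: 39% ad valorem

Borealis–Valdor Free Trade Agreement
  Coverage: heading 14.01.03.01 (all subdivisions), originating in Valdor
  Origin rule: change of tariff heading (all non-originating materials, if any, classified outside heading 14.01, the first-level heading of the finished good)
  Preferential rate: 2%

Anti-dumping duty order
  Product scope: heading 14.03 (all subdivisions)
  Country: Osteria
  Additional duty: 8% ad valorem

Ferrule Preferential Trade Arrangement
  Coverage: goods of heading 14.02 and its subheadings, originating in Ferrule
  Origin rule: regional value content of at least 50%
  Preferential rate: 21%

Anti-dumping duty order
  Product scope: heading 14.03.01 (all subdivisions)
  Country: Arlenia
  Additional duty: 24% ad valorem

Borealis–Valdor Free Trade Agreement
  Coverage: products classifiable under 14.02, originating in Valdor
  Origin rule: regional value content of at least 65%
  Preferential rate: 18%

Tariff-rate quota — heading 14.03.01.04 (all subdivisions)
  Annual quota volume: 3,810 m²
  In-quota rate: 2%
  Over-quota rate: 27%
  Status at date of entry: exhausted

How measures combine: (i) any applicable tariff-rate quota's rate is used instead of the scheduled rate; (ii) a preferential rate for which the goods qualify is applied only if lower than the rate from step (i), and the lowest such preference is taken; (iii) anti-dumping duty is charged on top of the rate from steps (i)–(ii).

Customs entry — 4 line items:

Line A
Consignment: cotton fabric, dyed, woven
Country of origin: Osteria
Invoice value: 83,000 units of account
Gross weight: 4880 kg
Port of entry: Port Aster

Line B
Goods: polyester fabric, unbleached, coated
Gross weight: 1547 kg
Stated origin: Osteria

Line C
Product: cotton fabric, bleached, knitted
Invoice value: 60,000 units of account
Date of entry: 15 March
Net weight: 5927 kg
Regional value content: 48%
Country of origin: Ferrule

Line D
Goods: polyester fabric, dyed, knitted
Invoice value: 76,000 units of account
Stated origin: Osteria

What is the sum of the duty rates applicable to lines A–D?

Line A: cotton → 14.02; woven → 14.02.02; dyed → 14.02.02.01. Scheduled 30%. No special measure applies. → 30%.
Line B: polyester → 14.03; coated → 14.03.01; unbleached → 14.03.01.03. Scheduled 29%. anti-dumping (Osteria, 14.03): +8%; total 29% + 8% = 37%. → 37%.
Line C: cotton → 14.02; knitted → 14.02.01; bleached → 14.02.01.02. Scheduled 2%. Ferrule agreement on 14.02: RVC < 50%. → 2%.
Line D: polyester → 14.03; knitted → 14.03.02; dyed → 14.03.02.02. Scheduled 27%. anti-dumping (Osteria, 14.03): +8%; total 27% + 8% = 35%. → 35%.
Sum: 30% + 37% + 2% + 35% = 104%.

104%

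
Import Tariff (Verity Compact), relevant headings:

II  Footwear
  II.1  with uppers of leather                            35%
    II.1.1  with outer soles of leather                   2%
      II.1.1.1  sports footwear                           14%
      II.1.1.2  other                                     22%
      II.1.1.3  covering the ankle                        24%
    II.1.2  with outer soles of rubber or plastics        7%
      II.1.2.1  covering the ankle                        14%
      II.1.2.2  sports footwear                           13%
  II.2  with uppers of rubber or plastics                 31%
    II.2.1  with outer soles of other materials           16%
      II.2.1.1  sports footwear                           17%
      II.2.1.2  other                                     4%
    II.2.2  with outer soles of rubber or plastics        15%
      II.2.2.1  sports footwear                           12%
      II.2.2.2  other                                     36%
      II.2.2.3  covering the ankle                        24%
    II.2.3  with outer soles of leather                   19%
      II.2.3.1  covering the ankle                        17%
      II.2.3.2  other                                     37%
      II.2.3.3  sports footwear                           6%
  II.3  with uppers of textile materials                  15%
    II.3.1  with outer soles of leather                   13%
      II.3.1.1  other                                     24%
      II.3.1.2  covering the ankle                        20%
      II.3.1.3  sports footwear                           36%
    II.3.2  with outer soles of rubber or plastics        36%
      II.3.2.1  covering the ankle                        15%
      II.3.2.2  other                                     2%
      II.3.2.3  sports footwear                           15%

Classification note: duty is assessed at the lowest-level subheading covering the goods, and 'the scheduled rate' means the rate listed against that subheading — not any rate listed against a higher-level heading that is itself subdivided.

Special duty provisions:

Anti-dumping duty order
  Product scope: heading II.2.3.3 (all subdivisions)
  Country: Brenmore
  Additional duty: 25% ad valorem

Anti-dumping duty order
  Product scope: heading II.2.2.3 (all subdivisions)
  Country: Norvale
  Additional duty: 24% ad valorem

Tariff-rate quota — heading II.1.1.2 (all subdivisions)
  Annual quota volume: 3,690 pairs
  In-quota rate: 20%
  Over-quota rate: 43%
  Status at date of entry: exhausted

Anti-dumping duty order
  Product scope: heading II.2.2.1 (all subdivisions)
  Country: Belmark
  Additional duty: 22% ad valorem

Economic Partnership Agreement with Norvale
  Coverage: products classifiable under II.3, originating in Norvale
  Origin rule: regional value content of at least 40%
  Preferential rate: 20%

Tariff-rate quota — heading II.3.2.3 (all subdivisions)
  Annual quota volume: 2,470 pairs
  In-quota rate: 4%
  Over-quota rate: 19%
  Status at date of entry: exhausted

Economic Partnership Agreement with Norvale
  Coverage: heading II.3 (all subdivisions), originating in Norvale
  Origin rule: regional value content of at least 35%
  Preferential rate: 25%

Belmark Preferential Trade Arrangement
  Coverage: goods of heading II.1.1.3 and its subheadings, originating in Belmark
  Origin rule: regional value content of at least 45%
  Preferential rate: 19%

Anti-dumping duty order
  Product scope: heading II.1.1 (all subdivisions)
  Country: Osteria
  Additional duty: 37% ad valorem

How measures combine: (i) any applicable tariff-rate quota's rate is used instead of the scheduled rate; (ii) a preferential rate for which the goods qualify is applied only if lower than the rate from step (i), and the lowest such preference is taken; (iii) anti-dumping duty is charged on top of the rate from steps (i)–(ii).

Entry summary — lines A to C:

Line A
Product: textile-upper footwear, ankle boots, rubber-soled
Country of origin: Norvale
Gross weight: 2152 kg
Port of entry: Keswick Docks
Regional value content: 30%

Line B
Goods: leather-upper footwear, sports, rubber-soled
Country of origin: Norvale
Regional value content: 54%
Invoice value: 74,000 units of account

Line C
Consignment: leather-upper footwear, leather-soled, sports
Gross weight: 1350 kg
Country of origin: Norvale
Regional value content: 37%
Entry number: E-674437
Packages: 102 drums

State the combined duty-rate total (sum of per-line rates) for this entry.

42%

Line A: textile-upper → II.3; rubber-soled → II.3.2; ankle boots → II.3.2.1. Scheduled 15%. Norvale agreement on II.3: RVC < 40%; Norvale agreement on II.3: RVC < 35%. → 15%.
Line B: leather-upper → II.1; rubber-soled → II.1.2; sports → II.1.2.2. Scheduled 13%. Norvale agreement on II.3: II.1.2.2 not covered; Norvale agreement on II.3: II.1.2.2 not covered. → 13%.
Line C: leather-upper → II.1; leather-soled → II.1.1; sports → II.1.1.1. Scheduled 14%. Norvale agreement on II.3: II.1.1.1 not covered; Norvale agreement on II.3: II.1.1.1 not covered. → 14%.
Sum: 15% + 13% + 14% = 42%.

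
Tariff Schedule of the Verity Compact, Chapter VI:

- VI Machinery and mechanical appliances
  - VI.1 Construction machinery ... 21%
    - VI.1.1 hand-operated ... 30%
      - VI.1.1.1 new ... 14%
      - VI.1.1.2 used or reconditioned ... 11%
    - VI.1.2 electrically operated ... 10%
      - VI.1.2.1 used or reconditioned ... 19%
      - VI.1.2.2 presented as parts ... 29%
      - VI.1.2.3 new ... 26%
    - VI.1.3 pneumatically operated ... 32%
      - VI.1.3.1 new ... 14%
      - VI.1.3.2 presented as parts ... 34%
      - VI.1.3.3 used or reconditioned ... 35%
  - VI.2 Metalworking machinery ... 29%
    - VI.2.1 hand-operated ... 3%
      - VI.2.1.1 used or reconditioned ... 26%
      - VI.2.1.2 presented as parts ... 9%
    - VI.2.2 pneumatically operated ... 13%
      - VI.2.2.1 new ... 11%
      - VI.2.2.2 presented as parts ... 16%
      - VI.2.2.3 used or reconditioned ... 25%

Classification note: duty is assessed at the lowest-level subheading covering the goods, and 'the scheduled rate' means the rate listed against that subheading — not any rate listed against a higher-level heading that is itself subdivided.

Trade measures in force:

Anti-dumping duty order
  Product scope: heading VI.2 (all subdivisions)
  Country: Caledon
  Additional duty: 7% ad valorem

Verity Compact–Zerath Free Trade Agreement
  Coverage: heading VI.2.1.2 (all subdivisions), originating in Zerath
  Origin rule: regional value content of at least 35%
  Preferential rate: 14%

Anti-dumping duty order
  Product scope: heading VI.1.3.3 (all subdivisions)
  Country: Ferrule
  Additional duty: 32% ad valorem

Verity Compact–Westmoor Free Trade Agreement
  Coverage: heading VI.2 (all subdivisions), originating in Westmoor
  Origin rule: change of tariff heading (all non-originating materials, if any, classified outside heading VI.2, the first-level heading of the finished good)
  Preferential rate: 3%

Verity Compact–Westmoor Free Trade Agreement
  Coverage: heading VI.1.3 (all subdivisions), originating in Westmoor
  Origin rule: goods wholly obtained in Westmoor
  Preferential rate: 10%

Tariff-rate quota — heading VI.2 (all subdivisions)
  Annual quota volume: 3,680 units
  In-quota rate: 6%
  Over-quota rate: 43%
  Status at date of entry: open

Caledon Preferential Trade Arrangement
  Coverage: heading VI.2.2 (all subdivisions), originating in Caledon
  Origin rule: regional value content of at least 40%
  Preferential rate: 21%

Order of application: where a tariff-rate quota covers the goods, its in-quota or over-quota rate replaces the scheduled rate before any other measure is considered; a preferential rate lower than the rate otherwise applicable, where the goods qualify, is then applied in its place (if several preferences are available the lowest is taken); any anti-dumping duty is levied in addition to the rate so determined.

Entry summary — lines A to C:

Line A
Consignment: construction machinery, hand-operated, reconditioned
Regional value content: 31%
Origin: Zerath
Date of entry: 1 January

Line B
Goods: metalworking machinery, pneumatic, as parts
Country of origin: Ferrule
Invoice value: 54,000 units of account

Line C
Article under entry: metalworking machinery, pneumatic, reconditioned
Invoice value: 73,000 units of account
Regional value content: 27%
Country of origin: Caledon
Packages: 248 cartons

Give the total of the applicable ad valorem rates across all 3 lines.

Line A: construction → VI.1; hand-operated → VI.1.1; reconditioned → VI.1.1.2. Scheduled 11%. Zerath agreement on VI.2.1.2: VI.1.1.2 not covered. → 11%.
Line B: metalworking → VI.2; pneumatic → VI.2.2; as parts → VI.2.2.2. Scheduled 16%. quota on VI.2 open → in-quota 6%. → 6%.
Line C: metalworking → VI.2; pneumatic → VI.2.2; reconditioned → VI.2.2.3. Scheduled 25%. quota on VI.2 open → in-quota 6%; Caledon agreement on VI.2.2: RVC < 40%; anti-dumping (Caledon, VI.2): +7%; total 6% + 7% = 13%. → 13%.
Sum: 11% + 6% + 13% = 30%.

30%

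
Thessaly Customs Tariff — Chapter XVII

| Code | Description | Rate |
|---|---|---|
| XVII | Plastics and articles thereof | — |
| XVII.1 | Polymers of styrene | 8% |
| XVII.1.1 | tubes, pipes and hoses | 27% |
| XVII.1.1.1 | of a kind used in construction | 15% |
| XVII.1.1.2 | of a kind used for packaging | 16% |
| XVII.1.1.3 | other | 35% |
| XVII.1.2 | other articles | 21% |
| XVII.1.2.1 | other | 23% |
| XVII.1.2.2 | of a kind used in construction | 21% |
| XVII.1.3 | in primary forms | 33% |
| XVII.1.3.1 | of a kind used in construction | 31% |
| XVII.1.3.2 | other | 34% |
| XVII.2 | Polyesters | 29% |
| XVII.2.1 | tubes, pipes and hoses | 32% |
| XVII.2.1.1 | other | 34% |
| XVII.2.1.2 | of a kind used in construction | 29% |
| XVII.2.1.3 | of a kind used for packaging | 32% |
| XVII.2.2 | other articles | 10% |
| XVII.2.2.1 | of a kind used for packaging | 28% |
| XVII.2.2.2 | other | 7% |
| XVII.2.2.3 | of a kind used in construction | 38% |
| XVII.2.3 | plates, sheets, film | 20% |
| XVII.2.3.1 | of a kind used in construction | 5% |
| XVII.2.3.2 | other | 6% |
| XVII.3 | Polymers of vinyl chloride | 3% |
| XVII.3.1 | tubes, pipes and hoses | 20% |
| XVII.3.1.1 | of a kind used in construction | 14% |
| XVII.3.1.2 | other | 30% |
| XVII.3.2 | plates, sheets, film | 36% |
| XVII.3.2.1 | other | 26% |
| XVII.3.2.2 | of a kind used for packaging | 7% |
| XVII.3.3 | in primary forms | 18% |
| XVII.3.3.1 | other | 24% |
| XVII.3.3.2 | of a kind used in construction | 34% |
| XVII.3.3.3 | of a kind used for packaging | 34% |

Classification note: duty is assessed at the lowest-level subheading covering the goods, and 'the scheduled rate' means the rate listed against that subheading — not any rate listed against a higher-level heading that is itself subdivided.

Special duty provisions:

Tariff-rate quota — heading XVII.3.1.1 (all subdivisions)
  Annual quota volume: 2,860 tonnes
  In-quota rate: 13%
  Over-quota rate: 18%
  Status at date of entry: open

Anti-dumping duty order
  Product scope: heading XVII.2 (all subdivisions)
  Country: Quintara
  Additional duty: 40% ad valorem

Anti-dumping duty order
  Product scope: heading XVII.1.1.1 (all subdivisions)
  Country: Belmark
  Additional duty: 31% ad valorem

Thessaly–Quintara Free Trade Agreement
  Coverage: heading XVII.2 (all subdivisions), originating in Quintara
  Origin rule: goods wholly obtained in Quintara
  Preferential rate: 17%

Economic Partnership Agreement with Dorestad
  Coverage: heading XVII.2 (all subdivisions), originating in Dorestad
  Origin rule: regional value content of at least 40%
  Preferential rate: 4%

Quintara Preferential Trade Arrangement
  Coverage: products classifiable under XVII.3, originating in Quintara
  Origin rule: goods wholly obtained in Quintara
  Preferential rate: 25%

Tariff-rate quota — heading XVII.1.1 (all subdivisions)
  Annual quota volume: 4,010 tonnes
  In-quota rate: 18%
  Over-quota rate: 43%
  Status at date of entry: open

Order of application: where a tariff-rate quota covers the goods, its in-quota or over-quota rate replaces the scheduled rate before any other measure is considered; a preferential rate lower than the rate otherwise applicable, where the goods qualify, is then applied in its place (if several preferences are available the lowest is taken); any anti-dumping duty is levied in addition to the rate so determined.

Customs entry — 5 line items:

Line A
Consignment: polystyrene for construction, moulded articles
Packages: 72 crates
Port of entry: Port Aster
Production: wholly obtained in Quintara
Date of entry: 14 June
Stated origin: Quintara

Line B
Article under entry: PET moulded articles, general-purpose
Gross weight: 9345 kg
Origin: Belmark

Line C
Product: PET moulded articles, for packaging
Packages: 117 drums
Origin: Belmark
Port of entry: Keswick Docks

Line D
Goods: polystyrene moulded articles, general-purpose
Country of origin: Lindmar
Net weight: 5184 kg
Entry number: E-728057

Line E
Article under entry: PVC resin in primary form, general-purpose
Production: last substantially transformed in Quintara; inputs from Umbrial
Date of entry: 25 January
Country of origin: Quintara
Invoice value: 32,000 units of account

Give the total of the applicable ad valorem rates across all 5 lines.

103%

Line A: polystyrene → XVII.1; moulded articles → XVII.1.2; for construction → XVII.1.2.2. Scheduled 21%. Quintara agreement on XVII.2: XVII.1.2.2 not covered; Quintara agreement on XVII.3: XVII.1.2.2 not covered. → 21%.
Line B: PET → XVII.2; moulded articles → XVII.2.2; general-purpose → XVII.2.2.2. Scheduled 7%. No special measure applies. → 7%.
Line C: PET → XVII.2; moulded articles → XVII.2.2; for packaging → XVII.2.2.1. Scheduled 28%. No special measure applies. → 28%.
Line D: polystyrene → XVII.1; moulded articles → XVII.1.2; general-purpose → XVII.1.2.1. Scheduled 23%. No special measure applies. → 23%.
Line E: PVC → XVII.3; resin in primary form → XVII.3.3; general-purpose → XVII.3.3.1. Scheduled 24%. Quintara agreement on XVII.2: XVII.3.3.1 not covered; Quintara agreement on XVII.3: not wholly obtained. → 24%.
Sum: 21% + 7% + 28% + 23% + 24% = 103%.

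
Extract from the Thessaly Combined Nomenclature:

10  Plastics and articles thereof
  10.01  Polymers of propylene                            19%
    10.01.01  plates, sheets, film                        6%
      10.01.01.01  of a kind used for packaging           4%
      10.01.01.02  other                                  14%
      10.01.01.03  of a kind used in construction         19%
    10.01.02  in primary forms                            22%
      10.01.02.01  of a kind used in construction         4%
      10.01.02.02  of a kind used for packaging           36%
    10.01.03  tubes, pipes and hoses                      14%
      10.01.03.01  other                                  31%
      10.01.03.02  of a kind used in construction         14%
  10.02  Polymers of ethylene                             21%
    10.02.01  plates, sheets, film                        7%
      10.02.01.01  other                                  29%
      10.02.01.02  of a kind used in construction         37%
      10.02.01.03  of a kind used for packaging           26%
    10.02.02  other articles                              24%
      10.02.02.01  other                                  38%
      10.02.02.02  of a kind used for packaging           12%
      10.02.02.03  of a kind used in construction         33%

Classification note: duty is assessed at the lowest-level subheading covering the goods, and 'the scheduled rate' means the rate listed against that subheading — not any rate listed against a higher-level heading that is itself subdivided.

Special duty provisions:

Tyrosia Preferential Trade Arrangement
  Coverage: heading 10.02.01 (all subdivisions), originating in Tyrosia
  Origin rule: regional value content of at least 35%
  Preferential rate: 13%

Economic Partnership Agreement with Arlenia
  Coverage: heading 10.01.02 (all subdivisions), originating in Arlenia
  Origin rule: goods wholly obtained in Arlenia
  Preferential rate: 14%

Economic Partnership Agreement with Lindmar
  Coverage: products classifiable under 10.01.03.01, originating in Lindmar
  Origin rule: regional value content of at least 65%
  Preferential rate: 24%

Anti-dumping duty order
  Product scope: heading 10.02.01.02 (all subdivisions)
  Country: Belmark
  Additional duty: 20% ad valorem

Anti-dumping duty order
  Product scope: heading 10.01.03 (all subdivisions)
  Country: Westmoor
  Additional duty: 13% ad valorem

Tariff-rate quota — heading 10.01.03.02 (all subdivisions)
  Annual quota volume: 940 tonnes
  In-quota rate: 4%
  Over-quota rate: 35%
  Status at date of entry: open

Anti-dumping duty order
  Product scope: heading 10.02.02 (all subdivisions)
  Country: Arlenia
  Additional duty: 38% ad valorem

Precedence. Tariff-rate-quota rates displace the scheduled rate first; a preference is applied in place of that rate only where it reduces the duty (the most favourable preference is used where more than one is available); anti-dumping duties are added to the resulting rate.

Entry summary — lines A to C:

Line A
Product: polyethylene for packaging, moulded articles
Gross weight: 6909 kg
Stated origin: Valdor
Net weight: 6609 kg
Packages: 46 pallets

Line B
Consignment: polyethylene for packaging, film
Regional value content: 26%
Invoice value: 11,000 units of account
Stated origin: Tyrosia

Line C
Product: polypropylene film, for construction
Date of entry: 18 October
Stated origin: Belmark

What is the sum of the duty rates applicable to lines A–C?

Line A: polyethylene → 10.02; moulded articles → 10.02.02; for packaging → 10.02.02.02. Scheduled 12%. No special measure applies. → 12%.
Line B: polyethylene → 10.02; film → 10.02.01; for packaging → 10.02.01.03. Scheduled 26%. Tyrosia agreement on 10.02.01: RVC < 35%. → 26%.
Line C: polypropylene → 10.01; film → 10.01.01; for construction → 10.01.01.03. Scheduled 19%. No special measure applies. → 19%.
Sum: 12% + 26% + 19% = 57%.

57%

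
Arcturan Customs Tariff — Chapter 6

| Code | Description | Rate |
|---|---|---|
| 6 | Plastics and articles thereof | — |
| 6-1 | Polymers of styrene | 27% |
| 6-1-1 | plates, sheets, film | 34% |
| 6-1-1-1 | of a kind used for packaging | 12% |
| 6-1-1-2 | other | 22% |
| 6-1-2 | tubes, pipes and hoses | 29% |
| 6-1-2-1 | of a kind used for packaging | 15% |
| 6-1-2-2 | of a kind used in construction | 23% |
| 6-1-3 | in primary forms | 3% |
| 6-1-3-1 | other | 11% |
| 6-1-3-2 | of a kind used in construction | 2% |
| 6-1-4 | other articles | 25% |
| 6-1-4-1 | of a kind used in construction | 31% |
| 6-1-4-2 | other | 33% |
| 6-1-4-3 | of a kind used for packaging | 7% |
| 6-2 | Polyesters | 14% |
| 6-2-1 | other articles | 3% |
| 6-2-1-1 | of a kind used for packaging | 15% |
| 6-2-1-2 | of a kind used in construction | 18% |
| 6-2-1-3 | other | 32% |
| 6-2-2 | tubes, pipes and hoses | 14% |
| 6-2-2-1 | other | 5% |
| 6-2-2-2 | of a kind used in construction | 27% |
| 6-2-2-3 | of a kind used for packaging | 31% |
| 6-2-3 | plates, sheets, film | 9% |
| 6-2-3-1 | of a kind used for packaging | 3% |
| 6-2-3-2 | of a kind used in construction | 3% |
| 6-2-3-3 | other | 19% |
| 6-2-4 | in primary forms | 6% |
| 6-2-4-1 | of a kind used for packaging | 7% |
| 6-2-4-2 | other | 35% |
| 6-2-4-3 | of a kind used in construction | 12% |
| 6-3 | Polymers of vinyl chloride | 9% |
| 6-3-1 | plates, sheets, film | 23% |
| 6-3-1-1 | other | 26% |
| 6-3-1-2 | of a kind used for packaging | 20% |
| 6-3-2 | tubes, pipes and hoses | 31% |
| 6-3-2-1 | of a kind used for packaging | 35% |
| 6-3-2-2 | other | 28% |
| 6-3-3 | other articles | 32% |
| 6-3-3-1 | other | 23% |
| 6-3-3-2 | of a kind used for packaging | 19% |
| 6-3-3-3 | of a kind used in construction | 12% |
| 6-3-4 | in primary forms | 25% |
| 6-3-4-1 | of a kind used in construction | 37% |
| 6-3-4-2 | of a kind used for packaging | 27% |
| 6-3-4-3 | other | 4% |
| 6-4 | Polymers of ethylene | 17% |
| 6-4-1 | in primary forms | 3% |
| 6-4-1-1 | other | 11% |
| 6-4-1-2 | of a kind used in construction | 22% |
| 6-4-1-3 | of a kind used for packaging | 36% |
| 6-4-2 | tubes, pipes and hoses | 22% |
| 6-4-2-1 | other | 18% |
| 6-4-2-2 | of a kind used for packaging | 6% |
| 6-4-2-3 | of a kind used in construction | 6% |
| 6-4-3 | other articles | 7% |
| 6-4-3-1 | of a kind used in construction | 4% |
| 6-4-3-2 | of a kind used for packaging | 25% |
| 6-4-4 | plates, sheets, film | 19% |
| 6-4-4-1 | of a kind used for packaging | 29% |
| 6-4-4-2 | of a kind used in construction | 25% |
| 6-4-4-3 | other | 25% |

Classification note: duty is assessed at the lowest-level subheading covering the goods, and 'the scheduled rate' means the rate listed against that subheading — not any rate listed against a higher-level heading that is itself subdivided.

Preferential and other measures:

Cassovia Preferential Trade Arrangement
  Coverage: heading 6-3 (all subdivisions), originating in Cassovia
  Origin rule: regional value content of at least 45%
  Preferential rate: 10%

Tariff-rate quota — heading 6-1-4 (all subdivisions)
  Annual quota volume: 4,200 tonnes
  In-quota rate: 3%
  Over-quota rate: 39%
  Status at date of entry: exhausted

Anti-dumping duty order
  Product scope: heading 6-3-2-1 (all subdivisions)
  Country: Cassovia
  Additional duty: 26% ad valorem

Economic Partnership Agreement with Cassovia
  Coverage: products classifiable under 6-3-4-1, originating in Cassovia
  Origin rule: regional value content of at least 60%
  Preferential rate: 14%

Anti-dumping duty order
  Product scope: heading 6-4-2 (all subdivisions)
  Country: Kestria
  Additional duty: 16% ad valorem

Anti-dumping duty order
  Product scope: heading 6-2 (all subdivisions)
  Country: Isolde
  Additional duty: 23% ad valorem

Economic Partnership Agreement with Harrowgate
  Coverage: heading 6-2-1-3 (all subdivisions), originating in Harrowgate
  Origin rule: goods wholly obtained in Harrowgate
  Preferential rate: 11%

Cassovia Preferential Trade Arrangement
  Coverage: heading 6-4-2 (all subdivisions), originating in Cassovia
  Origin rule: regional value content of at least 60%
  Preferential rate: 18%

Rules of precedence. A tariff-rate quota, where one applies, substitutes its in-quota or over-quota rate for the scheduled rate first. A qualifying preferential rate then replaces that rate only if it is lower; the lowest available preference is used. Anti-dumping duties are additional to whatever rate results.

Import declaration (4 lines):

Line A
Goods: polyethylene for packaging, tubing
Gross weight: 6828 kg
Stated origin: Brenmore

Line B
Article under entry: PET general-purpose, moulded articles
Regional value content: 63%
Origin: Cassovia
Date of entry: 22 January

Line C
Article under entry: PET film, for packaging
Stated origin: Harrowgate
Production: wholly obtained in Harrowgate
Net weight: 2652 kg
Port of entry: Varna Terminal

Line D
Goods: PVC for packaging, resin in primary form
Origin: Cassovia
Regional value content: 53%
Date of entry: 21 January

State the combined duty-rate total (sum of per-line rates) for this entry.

51%

Line A: polyethylene → 6-4; tubing → 6-4-2; for packaging → 6-4-2-2. Scheduled 6%. No special measure applies. → 6%.
Line B: PET → 6-2; moulded articles → 6-2-1; general-purpose → 6-2-1-3. Scheduled 32%. Cassovia agreement on 6-3: 6-2-1-3 not covered; Cassovia agreement on 6-3-4-1: 6-2-1-3 not covered; Cassovia agreement on 6-4-2: 6-2-1-3 not covered. → 32%.
Line C: PET → 6-2; film → 6-2-3; for packaging → 6-2-3-1. Scheduled 3%. Harrowgate agreement on 6-2-1-3: 6-2-3-1 not covered. → 3%.
Line D: PVC → 6-3; resin in primary form → 6-3-4; for packaging → 6-3-4-2. Scheduled 27%. Cassovia agreement on 6-3: RVC ≥ 45% → 10% available; Cassovia agreement on 6-3-4-1: 6-3-4-2 not covered; Cassovia agreement on 6-4-2: 6-3-4-2 not covered; preferential 10%. → 10%.
Sum: 6% + 32% + 3% + 10% = 51%.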